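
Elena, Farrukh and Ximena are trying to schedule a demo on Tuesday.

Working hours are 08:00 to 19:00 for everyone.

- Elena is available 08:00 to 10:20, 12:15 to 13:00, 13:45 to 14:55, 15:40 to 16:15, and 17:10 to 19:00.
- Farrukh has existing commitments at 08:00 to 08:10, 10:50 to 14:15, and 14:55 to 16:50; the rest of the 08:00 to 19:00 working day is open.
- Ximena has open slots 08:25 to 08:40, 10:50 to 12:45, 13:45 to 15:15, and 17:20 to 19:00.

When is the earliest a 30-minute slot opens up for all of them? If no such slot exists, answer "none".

Farrukh free within 08:00–19:00: 08:10–10:50, 14:15–14:55, 16:50–19:00.
Elena ∩ Farrukh: 08:10–10:20, 14:15–14:55, 17:10–19:00.
Elena ∩ Farrukh ∩ Ximena: 08:25–08:40, 14:15–14:55, 17:20–19:00.
Windows ≥ 30 min: 14:15–14:55, 17:20–19:00.
Earliest such window starts at 14:15.

14:15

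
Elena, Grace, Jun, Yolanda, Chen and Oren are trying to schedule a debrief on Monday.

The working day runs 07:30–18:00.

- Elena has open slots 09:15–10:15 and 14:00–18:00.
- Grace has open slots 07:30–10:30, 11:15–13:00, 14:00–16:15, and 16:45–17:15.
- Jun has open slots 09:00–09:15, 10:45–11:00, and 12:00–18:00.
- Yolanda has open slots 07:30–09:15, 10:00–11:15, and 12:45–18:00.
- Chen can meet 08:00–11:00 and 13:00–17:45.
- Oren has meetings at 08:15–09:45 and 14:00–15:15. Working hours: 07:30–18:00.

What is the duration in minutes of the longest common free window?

Oren free within 07:30–18:00: 07:30–08:15, 09:45–14:00, 15:15–18:00.
Elena ∩ Grace: 09:15–10:15, 14:00–16:15, 16:45–17:15.
Elena ∩ Grace ∩ Jun: 14:00–16:15, 16:45–17:15.
Elena ∩ Grace ∩ Jun ∩ Yolanda: 14:00–16:15, 16:45–17:15.
Elena ∩ Grace ∩ Jun ∩ Yolanda ∩ Chen: 14:00–16:15, 16:45–17:15.
Elena ∩ Grace ∩ Jun ∩ Yolanda ∩ Chen ∩ Oren: 15:15–16:15, 16:45–17:15.
Common window lengths: 60, 30 min; longest is 60.

60 minutes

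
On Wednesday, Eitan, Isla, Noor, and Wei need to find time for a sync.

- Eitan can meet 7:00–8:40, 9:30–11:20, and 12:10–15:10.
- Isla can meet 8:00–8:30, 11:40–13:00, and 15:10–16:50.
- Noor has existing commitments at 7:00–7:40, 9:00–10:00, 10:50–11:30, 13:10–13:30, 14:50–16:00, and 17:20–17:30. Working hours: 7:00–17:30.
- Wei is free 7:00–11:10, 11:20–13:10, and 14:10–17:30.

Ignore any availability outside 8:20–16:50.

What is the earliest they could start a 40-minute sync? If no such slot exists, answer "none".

Noor free within 07:00–17:30: 07:40–09:00, 10:00–10:50, 11:30–13:10, 13:30–14:50, 16:00–17:20.
Eitan ∩ Isla: 08:00–08:30, 12:10–13:00.
Eitan ∩ Isla ∩ Noor: 08:00–08:30, 12:10–13:00.
Eitan ∩ Isla ∩ Noor ∩ Wei: 08:00–08:30, 12:10–13:00.
Restricted to 08:20–16:50: 08:20–08:30, 12:10–13:00.
Windows ≥ 40 min: 12:10–13:00.
Earliest such window starts at 12:10.

12:10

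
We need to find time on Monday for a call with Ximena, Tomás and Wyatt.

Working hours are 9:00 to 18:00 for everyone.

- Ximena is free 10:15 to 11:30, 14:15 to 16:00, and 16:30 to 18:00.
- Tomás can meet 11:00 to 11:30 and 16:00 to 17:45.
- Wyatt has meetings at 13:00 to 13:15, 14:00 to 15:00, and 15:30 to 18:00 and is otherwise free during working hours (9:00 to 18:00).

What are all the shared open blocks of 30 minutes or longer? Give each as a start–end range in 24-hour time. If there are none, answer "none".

11:00–11:30

Wyatt free within 09:00–18:00: 09:00–13:00, 13:15–14:00, 15:00–15:30.
Ximena ∩ Tomás: 11:00–11:30, 16:30–17:45.
Ximena ∩ Tomás ∩ Wyatt: 11:00–11:30.
Windows ≥ 30 min: 11:00–11:30.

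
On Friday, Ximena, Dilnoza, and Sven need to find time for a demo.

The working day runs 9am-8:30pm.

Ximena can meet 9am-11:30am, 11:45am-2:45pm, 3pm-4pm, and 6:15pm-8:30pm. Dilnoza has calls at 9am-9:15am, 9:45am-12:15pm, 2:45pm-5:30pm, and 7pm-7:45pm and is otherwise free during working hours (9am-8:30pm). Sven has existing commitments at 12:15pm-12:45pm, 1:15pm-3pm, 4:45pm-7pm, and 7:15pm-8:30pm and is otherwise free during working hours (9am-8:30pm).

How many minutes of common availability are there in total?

60 minutes

Dilnoza free within 09:00–20:30: 09:15–09:45, 12:15–14:45, 17:30–19:00, 19:45–20:30.
Sven free within 09:00–20:30: 09:00–12:15, 12:45–13:15, 15:00–16:45, 19:00–19:15.
Ximena ∩ Dilnoza: 09:15–09:45, 12:15–14:45, 18:15–19:00, 19:45–20:30.
Ximena ∩ Dilnoza ∩ Sven: 09:15–09:45, 12:45–13:15.
Total common minutes: 30 + 30 = 60.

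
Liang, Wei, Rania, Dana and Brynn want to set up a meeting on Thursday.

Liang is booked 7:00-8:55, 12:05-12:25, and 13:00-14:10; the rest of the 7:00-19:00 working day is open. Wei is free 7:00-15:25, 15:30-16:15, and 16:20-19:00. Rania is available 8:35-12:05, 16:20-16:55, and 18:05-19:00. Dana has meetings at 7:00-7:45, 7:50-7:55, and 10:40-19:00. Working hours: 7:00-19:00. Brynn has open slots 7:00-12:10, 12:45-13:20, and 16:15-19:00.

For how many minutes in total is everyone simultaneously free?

Liang free within 07:00–19:00: 08:55–12:05, 12:25–13:00, 14:10–19:00.
Dana free within 07:00–19:00: 07:45–07:50, 07:55–10:40.
Liang ∩ Wei: 08:55–12:05, 12:25–13:00, 14:10–15:25, 15:30–16:15, 16:20–19:00.
Liang ∩ Wei ∩ Rania: 08:55–12:05, 16:20–16:55, 18:05–19:00.
Liang ∩ Wei ∩ Rania ∩ Dana: 08:55–10:40.
Liang ∩ Wei ∩ Rania ∩ Dana ∩ Brynn: 08:55–10:40.
Total common minutes: 105.

105 minutes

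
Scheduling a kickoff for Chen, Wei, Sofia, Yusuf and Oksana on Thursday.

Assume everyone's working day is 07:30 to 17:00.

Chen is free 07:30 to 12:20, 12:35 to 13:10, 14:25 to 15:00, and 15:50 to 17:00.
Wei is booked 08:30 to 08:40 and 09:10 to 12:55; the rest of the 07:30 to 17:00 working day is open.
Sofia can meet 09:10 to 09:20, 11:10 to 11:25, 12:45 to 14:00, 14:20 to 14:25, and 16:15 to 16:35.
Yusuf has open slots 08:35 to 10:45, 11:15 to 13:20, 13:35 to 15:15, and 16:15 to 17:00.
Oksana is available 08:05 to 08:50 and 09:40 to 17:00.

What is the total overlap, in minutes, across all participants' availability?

35 minutes

Wei free within 07:30–17:00: 07:30–08:30, 08:40–09:10, 12:55–17:00.
Chen ∩ Wei: 07:30–08:30, 08:40–09:10, 12:55–13:10, 14:25–15:00, 15:50–17:00.
Chen ∩ Wei ∩ Sofia: 12:55–13:10, 16:15–16:35.
Chen ∩ Wei ∩ Sofia ∩ Yusuf: 12:55–13:10, 16:15–16:35.
Chen ∩ Wei ∩ Sofia ∩ Yusuf ∩ Oksana: 12:55–13:10, 16:15–16:35.
Total common minutes: 15 + 20 = 35.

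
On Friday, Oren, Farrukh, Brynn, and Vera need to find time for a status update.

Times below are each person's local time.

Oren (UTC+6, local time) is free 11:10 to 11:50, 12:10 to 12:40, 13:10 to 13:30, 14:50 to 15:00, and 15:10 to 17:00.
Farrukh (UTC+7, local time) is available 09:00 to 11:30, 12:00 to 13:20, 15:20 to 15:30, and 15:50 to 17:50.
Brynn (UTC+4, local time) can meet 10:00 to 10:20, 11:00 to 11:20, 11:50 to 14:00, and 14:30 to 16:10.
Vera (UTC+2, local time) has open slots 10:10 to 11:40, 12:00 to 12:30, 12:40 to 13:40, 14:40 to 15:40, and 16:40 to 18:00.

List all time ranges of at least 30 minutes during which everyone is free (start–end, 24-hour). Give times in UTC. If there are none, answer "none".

Oren → UTC: 05:10–05:50, 06:10–06:40, 07:10–07:30, 08:50–09:00, 09:10–11:00.
Farrukh → UTC: 02:00–04:30, 05:00–06:20, 08:20–08:30, 08:50–10:50.
Brynn → UTC: 06:00–06:20, 07:00–07:20, 07:50–10:00, 10:30–12:10.
Vera → UTC: 08:10–09:40, 10:00–10:30, 10:40–11:40, 12:40–13:40, 14:40–16:00.
Oren ∩ Farrukh: 05:10–05:50, 06:10–06:20, 08:50–09:00, 09:10–10:50.
Oren ∩ Farrukh ∩ Brynn: 06:10–06:20, 08:50–09:00, 09:10–10:00, 10:30–10:50.
Oren ∩ Farrukh ∩ Brynn ∩ Vera: 08:50–09:00, 09:10–09:40, 10:40–10:50.
Windows ≥ 30 min: 09:10–09:40.

09:10–09:40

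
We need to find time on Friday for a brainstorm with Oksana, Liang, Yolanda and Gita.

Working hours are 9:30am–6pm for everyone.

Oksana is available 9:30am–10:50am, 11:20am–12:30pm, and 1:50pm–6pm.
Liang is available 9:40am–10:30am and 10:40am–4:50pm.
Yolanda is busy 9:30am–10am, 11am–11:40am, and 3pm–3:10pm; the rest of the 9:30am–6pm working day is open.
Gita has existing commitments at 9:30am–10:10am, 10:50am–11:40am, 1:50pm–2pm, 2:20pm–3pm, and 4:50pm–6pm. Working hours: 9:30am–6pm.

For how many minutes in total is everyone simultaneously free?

200 minutes

Yolanda free within 09:30–18:00: 10:00–11:00, 11:40–15:00, 15:10–18:00.
Gita free within 09:30–18:00: 10:10–10:50, 11:40–13:50, 14:00–14:20, 15:00–16:50.
Oksana ∩ Liang: 09:40–10:30, 10:40–10:50, 11:20–12:30, 13:50–16:50.
Oksana ∩ Liang ∩ Yolanda: 10:00–10:30, 10:40–10:50, 11:40–12:30, 13:50–15:00, 15:10–16:50.
Oksana ∩ Liang ∩ Yolanda ∩ Gita: 10:10–10:30, 10:40–10:50, 11:40–12:30, 14:00–14:20, 15:10–16:50.
Total common minutes: 20 + 10 + 50 + 20 + 100 = 200.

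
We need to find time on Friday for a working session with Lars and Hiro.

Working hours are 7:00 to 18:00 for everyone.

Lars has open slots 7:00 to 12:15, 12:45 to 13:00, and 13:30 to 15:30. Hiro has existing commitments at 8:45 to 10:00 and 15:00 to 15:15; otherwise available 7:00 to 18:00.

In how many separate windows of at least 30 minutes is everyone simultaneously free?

3

Hiro free within 07:00–18:00: 07:00–08:45, 10:00–15:00, 15:15–18:00.
Lars ∩ Hiro: 07:00–08:45, 10:00–12:15, 12:45–13:00, 13:30–15:00, 15:15–15:30.
Windows ≥ 30 min: 07:00–08:45, 10:00–12:15, 13:30–15:00.
That's 3 windows.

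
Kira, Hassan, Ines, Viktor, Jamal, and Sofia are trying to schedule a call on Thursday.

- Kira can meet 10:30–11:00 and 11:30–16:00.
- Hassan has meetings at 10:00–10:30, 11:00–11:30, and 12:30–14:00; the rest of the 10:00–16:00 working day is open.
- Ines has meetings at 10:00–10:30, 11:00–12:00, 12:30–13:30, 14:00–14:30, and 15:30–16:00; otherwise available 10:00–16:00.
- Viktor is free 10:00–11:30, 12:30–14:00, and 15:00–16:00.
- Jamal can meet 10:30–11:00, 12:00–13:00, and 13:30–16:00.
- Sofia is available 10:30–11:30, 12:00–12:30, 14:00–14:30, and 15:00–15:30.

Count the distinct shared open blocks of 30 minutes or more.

Hassan free within 10:00–16:00: 10:30–11:00, 11:30–12:30, 14:00–16:00.
Ines free within 10:00–16:00: 10:30–11:00, 12:00–12:30, 13:30–14:00, 14:30–15:30.
Kira ∩ Hassan: 10:30–11:00, 11:30–12:30, 14:00–16:00.
Kira ∩ Hassan ∩ Ines: 10:30–11:00, 12:00–12:30, 14:30–15:30.
Kira ∩ Hassan ∩ Ines ∩ Viktor: 10:30–11:00, 15:00–15:30.
Kira ∩ Hassan ∩ Ines ∩ Viktor ∩ Jamal: 10:30–11:00, 15:00–15:30.
Kira ∩ Hassan ∩ Ines ∩ Viktor ∩ Jamal ∩ Sofia: 10:30–11:00, 15:00–15:30.
Windows ≥ 30 min: 10:30–11:00, 15:00–15:30.
That's 2 windows.

2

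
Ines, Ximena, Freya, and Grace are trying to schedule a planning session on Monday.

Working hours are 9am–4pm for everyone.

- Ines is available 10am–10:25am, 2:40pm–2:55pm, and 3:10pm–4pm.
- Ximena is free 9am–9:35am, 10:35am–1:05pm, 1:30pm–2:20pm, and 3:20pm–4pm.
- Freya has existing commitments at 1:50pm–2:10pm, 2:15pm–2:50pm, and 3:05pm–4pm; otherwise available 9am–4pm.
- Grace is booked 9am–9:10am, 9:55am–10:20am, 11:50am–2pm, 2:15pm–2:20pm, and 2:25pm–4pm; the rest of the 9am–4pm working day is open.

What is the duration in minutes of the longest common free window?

0 minutes

Freya free within 09:00–16:00: 09:00–13:50, 14:10–14:15, 14:50–15:05.
Grace free within 09:00–16:00: 09:10–09:55, 10:20–11:50, 14:00–14:15, 14:20–14:25.
Ines ∩ Ximena: 15:20–16:00.
Ines ∩ Ximena ∩ Freya: (none).
Ines ∩ Ximena ∩ Freya ∩ Grace: (none).
No common window.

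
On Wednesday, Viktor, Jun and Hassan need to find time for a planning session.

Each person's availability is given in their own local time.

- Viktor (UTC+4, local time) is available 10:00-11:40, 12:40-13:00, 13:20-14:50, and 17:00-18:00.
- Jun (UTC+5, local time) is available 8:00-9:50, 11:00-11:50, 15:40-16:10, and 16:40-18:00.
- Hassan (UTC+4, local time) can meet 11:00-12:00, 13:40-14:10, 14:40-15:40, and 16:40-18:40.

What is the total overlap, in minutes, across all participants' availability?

10 minutes

Viktor → UTC: 06:00–07:40, 08:40–09:00, 09:20–10:50, 13:00–14:00.
Jun → UTC: 03:00–04:50, 06:00–06:50, 10:40–11:10, 11:40–13:00.
Hassan → UTC: 07:00–08:00, 09:40–10:10, 10:40–11:40, 12:40–14:40.
Viktor ∩ Jun: 06:00–06:50, 10:40–10:50.
Viktor ∩ Jun ∩ Hassan: 10:40–10:50.
Total common minutes: 10.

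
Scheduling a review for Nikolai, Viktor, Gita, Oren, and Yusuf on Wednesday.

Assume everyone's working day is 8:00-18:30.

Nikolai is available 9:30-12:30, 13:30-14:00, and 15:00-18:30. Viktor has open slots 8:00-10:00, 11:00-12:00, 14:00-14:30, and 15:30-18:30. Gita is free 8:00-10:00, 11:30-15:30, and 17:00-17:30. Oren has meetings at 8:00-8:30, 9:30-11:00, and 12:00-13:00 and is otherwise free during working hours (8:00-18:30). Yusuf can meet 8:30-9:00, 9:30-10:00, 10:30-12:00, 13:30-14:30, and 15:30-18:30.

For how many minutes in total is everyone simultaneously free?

60 minutes

Oren free within 08:00–18:30: 08:30–09:30, 11:00–12:00, 13:00–18:30.
Nikolai ∩ Viktor: 09:30–10:00, 11:00–12:00, 15:30–18:30.
Nikolai ∩ Viktor ∩ Gita: 09:30–10:00, 11:30–12:00, 17:00–17:30.
Nikolai ∩ Viktor ∩ Gita ∩ Oren: 11:30–12:00, 17:00–17:30.
Nikolai ∩ Viktor ∩ Gita ∩ Oren ∩ Yusuf: 11:30–12:00, 17:00–17:30.
Total common minutes: 30 + 30 = 60.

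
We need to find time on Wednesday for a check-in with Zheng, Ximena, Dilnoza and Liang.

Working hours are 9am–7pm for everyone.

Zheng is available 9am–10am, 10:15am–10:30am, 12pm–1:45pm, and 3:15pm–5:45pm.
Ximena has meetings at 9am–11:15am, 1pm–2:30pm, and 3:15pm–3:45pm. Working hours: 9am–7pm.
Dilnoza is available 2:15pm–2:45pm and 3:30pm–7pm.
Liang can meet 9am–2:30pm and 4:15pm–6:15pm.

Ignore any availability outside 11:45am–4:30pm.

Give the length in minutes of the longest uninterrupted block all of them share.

15 minutes

Ximena free within 09:00–19:00: 11:15–13:00, 14:30–15:15, 15:45–19:00.
Zheng ∩ Ximena: 12:00–13:00, 15:45–17:45.
Zheng ∩ Ximena ∩ Dilnoza: 15:45–17:45.
Zheng ∩ Ximena ∩ Dilnoza ∩ Liang: 16:15–17:45.
Restricted to 11:45–16:30: 16:15–16:30.
Single common window of 15 minutes.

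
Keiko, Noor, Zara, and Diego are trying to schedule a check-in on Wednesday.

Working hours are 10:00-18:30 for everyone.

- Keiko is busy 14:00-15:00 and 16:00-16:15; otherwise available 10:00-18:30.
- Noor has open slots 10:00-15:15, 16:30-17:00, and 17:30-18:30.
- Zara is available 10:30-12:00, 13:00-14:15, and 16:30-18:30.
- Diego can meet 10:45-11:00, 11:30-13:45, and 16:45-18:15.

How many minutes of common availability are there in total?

Keiko free within 10:00–18:30: 10:00–14:00, 15:00–16:00, 16:15–18:30.
Keiko ∩ Noor: 10:00–14:00, 15:00–15:15, 16:30–17:00, 17:30–18:30.
Keiko ∩ Noor ∩ Zara: 10:30–12:00, 13:00–14:00, 16:30–17:00, 17:30–18:30.
Keiko ∩ Noor ∩ Zara ∩ Diego: 10:45–11:00, 11:30–12:00, 13:00–13:45, 16:45–17:00, 17:30–18:15.
Total common minutes: 15 + 30 + 45 + 15 + 45 = 150.

150 minutes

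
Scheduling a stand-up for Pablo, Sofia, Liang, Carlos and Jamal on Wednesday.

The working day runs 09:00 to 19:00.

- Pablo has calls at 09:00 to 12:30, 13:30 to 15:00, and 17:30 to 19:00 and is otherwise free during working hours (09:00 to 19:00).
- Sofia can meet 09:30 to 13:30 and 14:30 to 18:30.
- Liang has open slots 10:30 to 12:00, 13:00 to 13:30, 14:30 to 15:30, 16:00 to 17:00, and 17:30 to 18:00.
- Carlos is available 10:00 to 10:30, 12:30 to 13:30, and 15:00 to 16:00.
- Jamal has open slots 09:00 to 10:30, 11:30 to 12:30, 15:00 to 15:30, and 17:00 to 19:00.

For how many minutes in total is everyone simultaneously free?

30 minutes

Pablo free within 09:00–19:00: 12:30–13:30, 15:00–17:30.
Pablo ∩ Sofia: 12:30–13:30, 15:00–17:30.
Pablo ∩ Sofia ∩ Liang: 13:00–13:30, 15:00–15:30, 16:00–17:00.
Pablo ∩ Sofia ∩ Liang ∩ Carlos: 13:00–13:30, 15:00–15:30.
Pablo ∩ Sofia ∩ Liang ∩ Carlos ∩ Jamal: 15:00–15:30.
Total common minutes: 30.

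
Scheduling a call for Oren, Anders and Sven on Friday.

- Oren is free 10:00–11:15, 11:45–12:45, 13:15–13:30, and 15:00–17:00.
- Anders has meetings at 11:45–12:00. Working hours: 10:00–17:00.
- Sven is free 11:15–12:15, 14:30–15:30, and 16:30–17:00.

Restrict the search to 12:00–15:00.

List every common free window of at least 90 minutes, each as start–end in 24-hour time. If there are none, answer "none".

Anders free within 10:00–17:00: 10:00–11:45, 12:00–17:00.
Oren ∩ Anders: 10:00–11:15, 12:00–12:45, 13:15–13:30, 15:00–17:00.
Oren ∩ Anders ∩ Sven: 12:00–12:15, 15:00–15:30, 16:30–17:00.
Restricted to 12:00–15:00: 12:00–12:15.
Windows ≥ 90 min: (none).

none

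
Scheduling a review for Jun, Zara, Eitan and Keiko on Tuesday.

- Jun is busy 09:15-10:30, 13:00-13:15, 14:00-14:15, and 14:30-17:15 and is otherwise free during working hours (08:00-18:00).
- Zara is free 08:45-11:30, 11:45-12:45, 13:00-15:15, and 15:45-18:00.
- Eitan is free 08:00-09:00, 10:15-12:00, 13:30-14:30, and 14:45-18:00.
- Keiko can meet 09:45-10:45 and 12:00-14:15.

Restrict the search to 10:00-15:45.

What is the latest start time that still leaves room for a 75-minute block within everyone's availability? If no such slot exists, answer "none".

none

Jun free within 08:00–18:00: 08:00–09:15, 10:30–13:00, 13:15–14:00, 14:15–14:30, 17:15–18:00.
Jun ∩ Zara: 08:45–09:15, 10:30–11:30, 11:45–12:45, 13:15–14:00, 14:15–14:30, 17:15–18:00.
Jun ∩ Zara ∩ Eitan: 08:45–09:00, 10:30–11:30, 11:45–12:00, 13:30–14:00, 14:15–14:30, 17:15–18:00.
Jun ∩ Zara ∩ Eitan ∩ Keiko: 10:30–10:45, 13:30–14:00.
Restricted to 10:00–15:45: 10:30–10:45, 13:30–14:00.
Windows ≥ 75 min: (none).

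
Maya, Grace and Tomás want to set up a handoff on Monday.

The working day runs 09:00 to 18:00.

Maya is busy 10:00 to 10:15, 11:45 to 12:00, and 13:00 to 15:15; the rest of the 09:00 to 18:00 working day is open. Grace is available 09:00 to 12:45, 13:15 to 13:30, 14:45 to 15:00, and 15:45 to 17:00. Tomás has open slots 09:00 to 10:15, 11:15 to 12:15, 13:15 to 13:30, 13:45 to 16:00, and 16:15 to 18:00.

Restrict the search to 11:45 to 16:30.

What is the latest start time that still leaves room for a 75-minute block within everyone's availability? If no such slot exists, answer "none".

Maya free within 09:00–18:00: 09:00–10:00, 10:15–11:45, 12:00–13:00, 15:15–18:00.
Maya ∩ Grace: 09:00–10:00, 10:15–11:45, 12:00–12:45, 15:45–17:00.
Maya ∩ Grace ∩ Tomás: 09:00–10:00, 11:15–11:45, 12:00–12:15, 15:45–16:00, 16:15–17:00.
Restricted to 11:45–16:30: 12:00–12:15, 15:45–16:00, 16:15–16:30.
Windows ≥ 75 min: (none).

none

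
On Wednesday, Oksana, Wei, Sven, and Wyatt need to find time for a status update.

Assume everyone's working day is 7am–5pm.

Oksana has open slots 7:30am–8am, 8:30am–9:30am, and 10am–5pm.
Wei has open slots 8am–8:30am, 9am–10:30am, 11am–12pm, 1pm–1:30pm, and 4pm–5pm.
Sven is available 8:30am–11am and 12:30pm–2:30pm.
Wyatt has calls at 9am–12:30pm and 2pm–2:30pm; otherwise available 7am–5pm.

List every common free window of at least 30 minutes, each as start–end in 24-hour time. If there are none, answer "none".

13:00–13:30

Wyatt free within 07:00–17:00: 07:00–09:00, 12:30–14:00, 14:30–17:00.
Oksana ∩ Wei: 09:00–09:30, 10:00–10:30, 11:00–12:00, 13:00–13:30, 16:00–17:00.
Oksana ∩ Wei ∩ Sven: 09:00–09:30, 10:00–10:30, 13:00–13:30.
Oksana ∩ Wei ∩ Sven ∩ Wyatt: 13:00–13:30.
Windows ≥ 30 min: 13:00–13:30.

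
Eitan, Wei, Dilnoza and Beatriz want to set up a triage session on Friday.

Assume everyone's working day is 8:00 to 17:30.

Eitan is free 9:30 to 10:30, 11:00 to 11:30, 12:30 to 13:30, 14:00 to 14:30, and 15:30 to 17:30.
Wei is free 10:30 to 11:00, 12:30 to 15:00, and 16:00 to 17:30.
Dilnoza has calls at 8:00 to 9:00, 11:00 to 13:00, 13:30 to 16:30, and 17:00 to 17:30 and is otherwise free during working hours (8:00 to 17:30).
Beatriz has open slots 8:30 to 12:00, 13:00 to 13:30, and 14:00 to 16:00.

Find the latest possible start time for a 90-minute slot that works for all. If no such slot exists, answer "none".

none

Dilnoza free within 08:00–17:30: 09:00–11:00, 13:00–13:30, 16:30–17:00.
Eitan ∩ Wei: 12:30–13:30, 14:00–14:30, 16:00–17:30.
Eitan ∩ Wei ∩ Dilnoza: 13:00–13:30, 16:30–17:00.
Eitan ∩ Wei ∩ Dilnoza ∩ Beatriz: 13:00–13:30.
Windows ≥ 90 min: (none).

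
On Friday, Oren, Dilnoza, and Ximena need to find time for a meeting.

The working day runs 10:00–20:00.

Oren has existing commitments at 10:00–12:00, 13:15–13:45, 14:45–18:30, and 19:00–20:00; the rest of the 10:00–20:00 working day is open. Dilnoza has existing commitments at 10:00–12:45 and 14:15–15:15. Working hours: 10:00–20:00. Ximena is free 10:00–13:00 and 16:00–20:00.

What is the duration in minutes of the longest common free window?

30 minutes

Oren free within 10:00–20:00: 12:00–13:15, 13:45–14:45, 18:30–19:00.
Dilnoza free within 10:00–20:00: 12:45–14:15, 15:15–20:00.
Oren ∩ Dilnoza: 12:45–13:15, 13:45–14:15, 18:30–19:00.
Oren ∩ Dilnoza ∩ Ximena: 12:45–13:00, 18:30–19:00.
Common window lengths: 15, 30 min; longest is 30.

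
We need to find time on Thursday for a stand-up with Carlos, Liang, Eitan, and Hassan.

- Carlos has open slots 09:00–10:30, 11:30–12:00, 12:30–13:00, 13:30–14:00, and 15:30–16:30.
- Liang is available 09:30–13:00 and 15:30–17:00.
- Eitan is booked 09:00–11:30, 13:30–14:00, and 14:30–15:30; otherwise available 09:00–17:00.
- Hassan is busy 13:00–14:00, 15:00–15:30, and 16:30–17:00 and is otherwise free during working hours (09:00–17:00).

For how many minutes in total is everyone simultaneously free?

Eitan free within 09:00–17:00: 11:30–13:30, 14:00–14:30, 15:30–17:00.
Hassan free within 09:00–17:00: 09:00–13:00, 14:00–15:00, 15:30–16:30.
Carlos ∩ Liang: 09:30–10:30, 11:30–12:00, 12:30–13:00, 15:30–16:30.
Carlos ∩ Liang ∩ Eitan: 11:30–12:00, 12:30–13:00, 15:30–16:30.
Carlos ∩ Liang ∩ Eitan ∩ Hassan: 11:30–12:00, 12:30–13:00, 15:30–16:30.
Total common minutes: 30 + 30 + 60 = 120.

120 minutes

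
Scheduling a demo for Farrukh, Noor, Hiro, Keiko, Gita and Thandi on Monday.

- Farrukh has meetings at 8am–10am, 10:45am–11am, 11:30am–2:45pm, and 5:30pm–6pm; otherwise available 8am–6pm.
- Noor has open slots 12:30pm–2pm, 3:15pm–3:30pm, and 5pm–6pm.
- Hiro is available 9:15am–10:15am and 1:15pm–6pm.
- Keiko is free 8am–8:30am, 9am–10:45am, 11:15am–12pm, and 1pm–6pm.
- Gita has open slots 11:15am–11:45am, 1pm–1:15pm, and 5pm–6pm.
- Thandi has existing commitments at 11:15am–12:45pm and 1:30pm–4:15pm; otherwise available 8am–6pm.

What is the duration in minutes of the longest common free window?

30 minutes

Farrukh free within 08:00–18:00: 10:00–10:45, 11:00–11:30, 14:45–17:30.
Thandi free within 08:00–18:00: 08:00–11:15, 12:45–13:30, 16:15–18:00.
Farrukh ∩ Noor: 15:15–15:30, 17:00–17:30.
Farrukh ∩ Noor ∩ Hiro: 15:15–15:30, 17:00–17:30.
Farrukh ∩ Noor ∩ Hiro ∩ Keiko: 15:15–15:30, 17:00–17:30.
Farrukh ∩ Noor ∩ Hiro ∩ Keiko ∩ Gita: 17:00–17:30.
Farrukh ∩ Noor ∩ Hiro ∩ Keiko ∩ Gita ∩ Thandi: 17:00–17:30.
Single common window of 30 minutes.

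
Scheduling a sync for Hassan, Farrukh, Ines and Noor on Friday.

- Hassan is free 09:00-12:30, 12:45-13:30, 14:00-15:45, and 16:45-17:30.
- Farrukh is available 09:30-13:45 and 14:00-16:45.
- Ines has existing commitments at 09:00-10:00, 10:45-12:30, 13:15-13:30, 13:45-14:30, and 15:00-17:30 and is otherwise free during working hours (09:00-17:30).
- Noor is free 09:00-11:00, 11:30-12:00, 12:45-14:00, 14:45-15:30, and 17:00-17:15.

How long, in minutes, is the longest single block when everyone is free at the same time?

45 minutes

Ines free within 09:00–17:30: 10:00–10:45, 12:30–13:15, 13:30–13:45, 14:30–15:00.
Hassan ∩ Farrukh: 09:30–12:30, 12:45–13:30, 14:00–15:45.
Hassan ∩ Farrukh ∩ Ines: 10:00–10:45, 12:45–13:15, 14:30–15:00.
Hassan ∩ Farrukh ∩ Ines ∩ Noor: 10:00–10:45, 12:45–13:15, 14:45–15:00.
Common window lengths: 45, 30, 15 min; longest is 45.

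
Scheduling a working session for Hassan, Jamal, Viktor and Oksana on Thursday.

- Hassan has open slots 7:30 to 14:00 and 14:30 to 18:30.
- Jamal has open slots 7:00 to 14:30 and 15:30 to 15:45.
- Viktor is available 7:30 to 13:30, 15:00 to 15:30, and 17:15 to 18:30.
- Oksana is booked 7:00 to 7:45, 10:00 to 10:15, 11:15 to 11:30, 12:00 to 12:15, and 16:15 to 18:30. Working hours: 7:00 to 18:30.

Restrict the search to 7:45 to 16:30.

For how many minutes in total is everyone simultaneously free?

300 minutes

Oksana free within 07:00–18:30: 07:45–10:00, 10:15–11:15, 11:30–12:00, 12:15–16:15.
Hassan ∩ Jamal: 07:30–14:00, 15:30–15:45.
Hassan ∩ Jamal ∩ Viktor: 07:30–13:30.
Hassan ∩ Jamal ∩ Viktor ∩ Oksana: 07:45–10:00, 10:15–11:15, 11:30–12:00, 12:15–13:30.
Restricted to 07:45–16:30: 07:45–10:00, 10:15–11:15, 11:30–12:00, 12:15–13:30.
Total common minutes: 135 + 60 + 30 + 75 = 300.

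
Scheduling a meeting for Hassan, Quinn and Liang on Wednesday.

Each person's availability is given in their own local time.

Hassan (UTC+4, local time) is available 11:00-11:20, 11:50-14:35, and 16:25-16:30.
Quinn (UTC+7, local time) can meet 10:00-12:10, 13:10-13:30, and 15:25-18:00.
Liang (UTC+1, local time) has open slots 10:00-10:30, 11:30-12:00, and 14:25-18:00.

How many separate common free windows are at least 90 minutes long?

0

Hassan → UTC: 07:00–07:20, 07:50–10:35, 12:25–12:30.
Quinn → UTC: 03:00–05:10, 06:10–06:30, 08:25–11:00.
Liang → UTC: 09:00–09:30, 10:30–11:00, 13:25–17:00.
Hassan ∩ Quinn: 08:25–10:35.
Hassan ∩ Quinn ∩ Liang: 09:00–09:30, 10:30–10:35.
Windows ≥ 90 min: (none).
That's 0 windows.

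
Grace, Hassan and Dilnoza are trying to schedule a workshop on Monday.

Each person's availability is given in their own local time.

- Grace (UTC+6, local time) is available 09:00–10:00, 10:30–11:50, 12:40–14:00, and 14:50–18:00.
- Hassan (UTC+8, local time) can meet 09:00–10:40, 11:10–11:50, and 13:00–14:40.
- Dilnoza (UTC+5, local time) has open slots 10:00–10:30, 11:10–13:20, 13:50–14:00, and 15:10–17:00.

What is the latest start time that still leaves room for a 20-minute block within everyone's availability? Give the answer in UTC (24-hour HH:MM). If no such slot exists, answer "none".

Grace → UTC: 03:00–04:00, 04:30–05:50, 06:40–08:00, 08:50–12:00.
Hassan → UTC: 01:00–02:40, 03:10–03:50, 05:00–06:40.
Dilnoza → UTC: 05:00–05:30, 06:10–08:20, 08:50–09:00, 10:10–12:00.
Grace ∩ Hassan: 03:10–03:50, 05:00–05:50.
Grace ∩ Hassan ∩ Dilnoza: 05:00–05:30.
Windows ≥ 20 min: 05:00–05:30.
Latest start in the last window 05:00–05:30 is 05:30 − 20 min = 05:10.

05:10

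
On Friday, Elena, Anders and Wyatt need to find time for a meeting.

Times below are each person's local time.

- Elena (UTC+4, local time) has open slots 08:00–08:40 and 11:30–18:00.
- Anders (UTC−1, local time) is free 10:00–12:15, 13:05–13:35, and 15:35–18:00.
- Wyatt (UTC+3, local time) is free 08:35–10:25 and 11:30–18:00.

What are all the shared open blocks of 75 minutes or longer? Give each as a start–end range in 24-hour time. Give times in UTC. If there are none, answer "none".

11:00–13:15

Elena → UTC: 04:00–04:40, 07:30–14:00.
Anders → UTC: 11:00–13:15, 14:05–14:35, 16:35–19:00.
Wyatt → UTC: 05:35–07:25, 08:30–15:00.
Elena ∩ Anders: 11:00–13:15.
Elena ∩ Anders ∩ Wyatt: 11:00–13:15.
Windows ≥ 75 min: 11:00–13:15.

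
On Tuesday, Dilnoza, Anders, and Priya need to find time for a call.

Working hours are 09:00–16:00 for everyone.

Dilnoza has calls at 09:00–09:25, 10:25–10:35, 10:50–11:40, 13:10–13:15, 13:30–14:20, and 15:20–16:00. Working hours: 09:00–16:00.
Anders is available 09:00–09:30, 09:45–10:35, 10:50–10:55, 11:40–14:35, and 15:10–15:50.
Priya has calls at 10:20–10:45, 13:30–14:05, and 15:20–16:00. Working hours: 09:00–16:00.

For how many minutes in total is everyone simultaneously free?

170 minutes

Dilnoza free within 09:00–16:00: 09:25–10:25, 10:35–10:50, 11:40–13:10, 13:15–13:30, 14:20–15:20.
Priya free within 09:00–16:00: 09:00–10:20, 10:45–13:30, 14:05–15:20.
Dilnoza ∩ Anders: 09:25–09:30, 09:45–10:25, 11:40–13:10, 13:15–13:30, 14:20–14:35, 15:10–15:20.
Dilnoza ∩ Anders ∩ Priya: 09:25–09:30, 09:45–10:20, 11:40–13:10, 13:15–13:30, 14:20–14:35, 15:10–15:20.
Total common minutes: 5 + 35 + 90 + 15 + 15 + 10 = 170.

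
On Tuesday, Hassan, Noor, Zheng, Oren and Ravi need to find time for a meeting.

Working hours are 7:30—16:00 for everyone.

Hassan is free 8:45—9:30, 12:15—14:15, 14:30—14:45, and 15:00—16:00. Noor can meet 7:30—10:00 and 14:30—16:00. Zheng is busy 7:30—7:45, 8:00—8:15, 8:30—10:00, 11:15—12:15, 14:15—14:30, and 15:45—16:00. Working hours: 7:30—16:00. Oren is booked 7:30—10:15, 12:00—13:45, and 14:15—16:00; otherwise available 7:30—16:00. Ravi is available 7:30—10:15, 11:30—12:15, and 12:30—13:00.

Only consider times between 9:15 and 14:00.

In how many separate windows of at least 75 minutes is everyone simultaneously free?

0

Zheng free within 07:30–16:00: 07:45–08:00, 08:15–08:30, 10:00–11:15, 12:15–14:15, 14:30–15:45.
Oren free within 07:30–16:00: 10:15–12:00, 13:45–14:15.
Hassan ∩ Noor: 08:45–09:30, 14:30–14:45, 15:00–16:00.
Hassan ∩ Noor ∩ Zheng: 14:30–14:45, 15:00–15:45.
Hassan ∩ Noor ∩ Zheng ∩ Oren: (none).
Hassan ∩ Noor ∩ Zheng ∩ Oren ∩ Ravi: (none).
Restricted to 09:15–14:00: (none).
Windows ≥ 75 min: (none).
That's 0 windows.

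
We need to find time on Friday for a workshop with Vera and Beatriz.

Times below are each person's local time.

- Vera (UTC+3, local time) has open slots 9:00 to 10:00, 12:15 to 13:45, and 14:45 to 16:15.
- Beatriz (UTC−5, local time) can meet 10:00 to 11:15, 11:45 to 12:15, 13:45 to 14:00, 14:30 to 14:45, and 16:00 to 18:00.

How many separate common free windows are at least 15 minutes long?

Vera → UTC: 06:00–07:00, 09:15–10:45, 11:45–13:15.
Beatriz → UTC: 15:00–16:15, 16:45–17:15, 18:45–19:00, 19:30–19:45, 21:00–23:00.
Vera ∩ Beatriz: (none).
Windows ≥ 15 min: (none).
That's 0 windows.

0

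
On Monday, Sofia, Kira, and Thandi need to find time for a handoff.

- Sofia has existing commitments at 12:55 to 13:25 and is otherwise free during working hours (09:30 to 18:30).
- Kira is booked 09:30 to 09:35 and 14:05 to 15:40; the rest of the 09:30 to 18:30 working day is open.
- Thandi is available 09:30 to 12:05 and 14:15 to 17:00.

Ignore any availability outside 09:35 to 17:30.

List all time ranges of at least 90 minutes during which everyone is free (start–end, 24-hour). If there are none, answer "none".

09:35–12:05

Sofia free within 09:30–18:30: 09:30–12:55, 13:25–18:30.
Kira free within 09:30–18:30: 09:35–14:05, 15:40–18:30.
Sofia ∩ Kira: 09:35–12:55, 13:25–14:05, 15:40–18:30.
Sofia ∩ Kira ∩ Thandi: 09:35–12:05, 15:40–17:00.
Restricted to 09:35–17:30: 09:35–12:05, 15:40–17:00.
Windows ≥ 90 min: 09:35–12:05.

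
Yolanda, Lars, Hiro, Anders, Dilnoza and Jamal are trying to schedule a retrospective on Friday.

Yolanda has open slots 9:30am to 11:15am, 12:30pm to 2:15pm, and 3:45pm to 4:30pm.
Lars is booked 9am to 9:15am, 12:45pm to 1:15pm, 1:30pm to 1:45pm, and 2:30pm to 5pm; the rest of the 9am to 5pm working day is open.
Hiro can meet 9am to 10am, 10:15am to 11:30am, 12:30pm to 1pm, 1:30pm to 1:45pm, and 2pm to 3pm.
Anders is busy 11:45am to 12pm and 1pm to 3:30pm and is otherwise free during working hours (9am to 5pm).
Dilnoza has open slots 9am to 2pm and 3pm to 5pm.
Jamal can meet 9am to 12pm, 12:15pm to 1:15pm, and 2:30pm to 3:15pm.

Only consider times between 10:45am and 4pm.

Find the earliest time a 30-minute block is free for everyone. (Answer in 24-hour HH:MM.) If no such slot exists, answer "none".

10:45

Lars free within 09:00–17:00: 09:15–12:45, 13:15–13:30, 13:45–14:30.
Anders free within 09:00–17:00: 09:00–11:45, 12:00–13:00, 15:30–17:00.
Yolanda ∩ Lars: 09:30–11:15, 12:30–12:45, 13:15–13:30, 13:45–14:15.
Yolanda ∩ Lars ∩ Hiro: 09:30–10:00, 10:15–11:15, 12:30–12:45, 14:00–14:15.
Yolanda ∩ Lars ∩ Hiro ∩ Anders: 09:30–10:00, 10:15–11:15, 12:30–12:45.
Yolanda ∩ Lars ∩ Hiro ∩ Anders ∩ Dilnoza: 09:30–10:00, 10:15–11:15, 12:30–12:45.
Yolanda ∩ Lars ∩ Hiro ∩ Anders ∩ Dilnoza ∩ Jamal: 09:30–10:00, 10:15–11:15, 12:30–12:45.
Restricted to 10:45–16:00: 10:45–11:15, 12:30–12:45.
Windows ≥ 30 min: 10:45–11:15.
Earliest such window starts at 10:45.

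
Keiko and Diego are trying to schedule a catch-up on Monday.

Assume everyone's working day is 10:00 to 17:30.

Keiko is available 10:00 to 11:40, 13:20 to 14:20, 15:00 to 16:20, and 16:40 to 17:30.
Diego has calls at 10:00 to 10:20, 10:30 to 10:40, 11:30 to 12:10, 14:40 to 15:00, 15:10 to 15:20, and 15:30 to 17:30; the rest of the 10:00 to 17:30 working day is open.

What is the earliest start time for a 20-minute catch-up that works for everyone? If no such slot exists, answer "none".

Diego free within 10:00–17:30: 10:20–10:30, 10:40–11:30, 12:10–14:40, 15:00–15:10, 15:20–15:30.
Keiko ∩ Diego: 10:20–10:30, 10:40–11:30, 13:20–14:20, 15:00–15:10, 15:20–15:30.
Windows ≥ 20 min: 10:40–11:30, 13:20–14:20.
Earliest such window starts at 10:40.

10:40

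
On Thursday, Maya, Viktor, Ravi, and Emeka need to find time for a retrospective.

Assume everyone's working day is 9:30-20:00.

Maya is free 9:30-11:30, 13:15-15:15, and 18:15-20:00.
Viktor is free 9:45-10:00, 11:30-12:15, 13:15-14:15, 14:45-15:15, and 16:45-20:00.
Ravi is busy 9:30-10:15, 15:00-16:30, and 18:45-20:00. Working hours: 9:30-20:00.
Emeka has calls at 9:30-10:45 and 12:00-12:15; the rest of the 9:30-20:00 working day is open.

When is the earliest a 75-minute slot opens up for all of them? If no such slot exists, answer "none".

none

Ravi free within 09:30–20:00: 10:15–15:00, 16:30–18:45.
Emeka free within 09:30–20:00: 10:45–12:00, 12:15–20:00.
Maya ∩ Viktor: 09:45–10:00, 13:15–14:15, 14:45–15:15, 18:15–20:00.
Maya ∩ Viktor ∩ Ravi: 13:15–14:15, 14:45–15:00, 18:15–18:45.
Maya ∩ Viktor ∩ Ravi ∩ Emeka: 13:15–14:15, 14:45–15:00, 18:15–18:45.
Windows ≥ 75 min: (none).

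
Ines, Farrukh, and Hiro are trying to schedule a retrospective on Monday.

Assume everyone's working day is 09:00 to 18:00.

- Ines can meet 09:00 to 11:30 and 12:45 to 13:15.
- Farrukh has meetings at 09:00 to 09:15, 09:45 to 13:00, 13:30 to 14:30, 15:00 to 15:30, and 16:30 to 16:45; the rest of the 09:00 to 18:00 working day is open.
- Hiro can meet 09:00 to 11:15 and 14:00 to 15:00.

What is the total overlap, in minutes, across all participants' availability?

30 minutes

Farrukh free within 09:00–18:00: 09:15–09:45, 13:00–13:30, 14:30–15:00, 15:30–16:30, 16:45–18:00.
Ines ∩ Farrukh: 09:15–09:45, 13:00–13:15.
Ines ∩ Farrukh ∩ Hiro: 09:15–09:45.
Total common minutes: 30.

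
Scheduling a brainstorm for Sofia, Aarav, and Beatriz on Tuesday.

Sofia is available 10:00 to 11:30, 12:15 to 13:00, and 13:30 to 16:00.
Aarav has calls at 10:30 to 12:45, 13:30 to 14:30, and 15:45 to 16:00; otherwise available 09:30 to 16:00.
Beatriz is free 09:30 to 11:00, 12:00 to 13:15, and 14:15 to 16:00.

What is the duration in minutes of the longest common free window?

Aarav free within 09:30–16:00: 09:30–10:30, 12:45–13:30, 14:30–15:45.
Sofia ∩ Aarav: 10:00–10:30, 12:45–13:00, 14:30–15:45.
Sofia ∩ Aarav ∩ Beatriz: 10:00–10:30, 12:45–13:00, 14:30–15:45.
Common window lengths: 30, 15, 75 min; longest is 75.

75 minutes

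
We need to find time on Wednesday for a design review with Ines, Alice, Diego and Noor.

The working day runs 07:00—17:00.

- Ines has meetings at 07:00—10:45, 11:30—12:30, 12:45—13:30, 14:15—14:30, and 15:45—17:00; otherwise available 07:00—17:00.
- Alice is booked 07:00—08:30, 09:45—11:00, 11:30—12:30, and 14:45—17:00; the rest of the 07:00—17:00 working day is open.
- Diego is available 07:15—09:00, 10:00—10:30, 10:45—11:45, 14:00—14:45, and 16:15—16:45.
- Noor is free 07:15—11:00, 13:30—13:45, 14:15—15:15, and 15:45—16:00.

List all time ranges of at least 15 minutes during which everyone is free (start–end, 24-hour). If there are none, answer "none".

14:30–14:45

Ines free within 07:00–17:00: 10:45–11:30, 12:30–12:45, 13:30–14:15, 14:30–15:45.
Alice free within 07:00–17:00: 08:30–09:45, 11:00–11:30, 12:30–14:45.
Ines ∩ Alice: 11:00–11:30, 12:30–12:45, 13:30–14:15, 14:30–14:45.
Ines ∩ Alice ∩ Diego: 11:00–11:30, 14:00–14:15, 14:30–14:45.
Ines ∩ Alice ∩ Diego ∩ Noor: 14:30–14:45.
Windows ≥ 15 min: 14:30–14:45.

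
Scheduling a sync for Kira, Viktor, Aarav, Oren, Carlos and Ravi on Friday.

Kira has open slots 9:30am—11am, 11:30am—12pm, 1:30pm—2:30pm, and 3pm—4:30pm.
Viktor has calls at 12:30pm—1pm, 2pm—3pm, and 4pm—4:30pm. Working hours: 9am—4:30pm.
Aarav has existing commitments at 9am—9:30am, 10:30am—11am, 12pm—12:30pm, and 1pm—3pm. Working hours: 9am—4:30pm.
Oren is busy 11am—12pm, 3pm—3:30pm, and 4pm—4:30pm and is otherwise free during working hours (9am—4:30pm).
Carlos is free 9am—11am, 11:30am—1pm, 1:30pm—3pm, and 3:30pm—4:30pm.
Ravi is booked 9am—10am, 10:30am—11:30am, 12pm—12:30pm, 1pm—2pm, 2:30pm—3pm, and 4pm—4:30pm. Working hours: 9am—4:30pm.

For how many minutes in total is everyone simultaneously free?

60 minutes

Viktor free within 09:00–16:30: 09:00–12:30, 13:00–14:00, 15:00–16:00.
Aarav free within 09:00–16:30: 09:30–10:30, 11:00–12:00, 12:30–13:00, 15:00–16:30.
Oren free within 09:00–16:30: 09:00–11:00, 12:00–15:00, 15:30–16:00.
Ravi free within 09:00–16:30: 10:00–10:30, 11:30–12:00, 12:30–13:00, 14:00–14:30, 15:00–16:00.
Kira ∩ Viktor: 09:30–11:00, 11:30–12:00, 13:30–14:00, 15:00–16:00.
Kira ∩ Viktor ∩ Aarav: 09:30–10:30, 11:30–12:00, 15:00–16:00.
Kira ∩ Viktor ∩ Aarav ∩ Oren: 09:30–10:30, 15:30–16:00.
Kira ∩ Viktor ∩ Aarav ∩ Oren ∩ Carlos: 09:30–10:30, 15:30–16:00.
Kira ∩ Viktor ∩ Aarav ∩ Oren ∩ Carlos ∩ Ravi: 10:00–10:30, 15:30–16:00.
Total common minutes: 30 + 30 = 60.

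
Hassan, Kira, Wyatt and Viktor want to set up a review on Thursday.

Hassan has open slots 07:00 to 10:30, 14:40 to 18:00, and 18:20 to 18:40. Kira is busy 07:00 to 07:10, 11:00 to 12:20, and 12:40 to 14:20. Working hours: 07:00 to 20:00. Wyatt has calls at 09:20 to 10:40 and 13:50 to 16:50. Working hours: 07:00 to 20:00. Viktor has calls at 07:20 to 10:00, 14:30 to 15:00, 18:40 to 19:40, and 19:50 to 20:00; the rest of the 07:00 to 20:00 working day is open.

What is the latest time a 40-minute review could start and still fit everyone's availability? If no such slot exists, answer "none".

17:20

Kira free within 07:00–20:00: 07:10–11:00, 12:20–12:40, 14:20–20:00.
Wyatt free within 07:00–20:00: 07:00–09:20, 10:40–13:50, 16:50–20:00.
Viktor free within 07:00–20:00: 07:00–07:20, 10:00–14:30, 15:00–18:40, 19:40–19:50.
Hassan ∩ Kira: 07:10–10:30, 14:40–18:00, 18:20–18:40.
Hassan ∩ Kira ∩ Wyatt: 07:10–09:20, 16:50–18:00, 18:20–18:40.
Hassan ∩ Kira ∩ Wyatt ∩ Viktor: 07:10–07:20, 16:50–18:00, 18:20–18:40.
Windows ≥ 40 min: 16:50–18:00.
Latest start in the last window 16:50–18:00 is 18:00 − 40 min = 17:20.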